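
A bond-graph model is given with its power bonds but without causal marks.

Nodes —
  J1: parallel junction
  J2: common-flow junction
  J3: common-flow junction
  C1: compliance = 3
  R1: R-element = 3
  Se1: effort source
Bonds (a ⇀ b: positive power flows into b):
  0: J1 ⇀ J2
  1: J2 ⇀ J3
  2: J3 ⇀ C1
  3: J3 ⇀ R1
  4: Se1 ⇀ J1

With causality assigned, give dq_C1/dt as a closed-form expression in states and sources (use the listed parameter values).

#4 stroke at J1  (source Se1 imposes e)
#0 stroke at J2  (J1: bond 4 brought effort, rest push out)
#1 stroke at J3  (closing 1-jn rule on J2)
#2 stroke at J3  (C1: C, integral causality)
#3 stroke at R1  (J3 needs exactly one f-in)

dq_C1/dt = E_Se1/3 - q_C1/9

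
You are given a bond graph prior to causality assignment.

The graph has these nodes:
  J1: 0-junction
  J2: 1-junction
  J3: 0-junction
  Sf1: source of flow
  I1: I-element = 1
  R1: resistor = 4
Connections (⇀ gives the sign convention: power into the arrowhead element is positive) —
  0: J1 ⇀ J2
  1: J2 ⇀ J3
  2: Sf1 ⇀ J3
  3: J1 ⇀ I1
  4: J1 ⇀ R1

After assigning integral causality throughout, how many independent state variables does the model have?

#2 →Sf1  (Sf1 fixes flow; stroke at Sf1)
#1 →J3  (only one effort-in slot at J3)
#0 →J2  (1-jn J2 has f-setter on 1)
#3 →I1  (I1: I, integral causality)
#4 →J1  (only one effort-in slot at J1)

1  (I1 all integral)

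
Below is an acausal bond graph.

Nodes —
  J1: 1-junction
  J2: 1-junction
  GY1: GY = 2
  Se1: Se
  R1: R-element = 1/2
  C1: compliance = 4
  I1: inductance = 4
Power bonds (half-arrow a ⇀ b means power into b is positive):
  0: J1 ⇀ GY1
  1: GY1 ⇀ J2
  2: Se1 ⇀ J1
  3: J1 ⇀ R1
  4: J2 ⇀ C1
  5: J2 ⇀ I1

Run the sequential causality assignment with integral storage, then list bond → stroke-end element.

bond 0 →J1
bond 1 →J2
bond 2 →J1
bond 3 →R1
bond 4 →J2
bond 5 →I1

bond 2 stroke at J1  (Se1: effort source, stroke at far end)
bond 4 stroke at J2  (C1: C, integral causality)
bond 5 stroke at I1  (prefer integral on I1)
bond 1 stroke at J2  (1-jn J2 has f-setter on 5)
bond 0 stroke at J1  (GY1 both-in/both-out from 1)
bond 3 stroke at R1  (J1 needs exactly one f-in)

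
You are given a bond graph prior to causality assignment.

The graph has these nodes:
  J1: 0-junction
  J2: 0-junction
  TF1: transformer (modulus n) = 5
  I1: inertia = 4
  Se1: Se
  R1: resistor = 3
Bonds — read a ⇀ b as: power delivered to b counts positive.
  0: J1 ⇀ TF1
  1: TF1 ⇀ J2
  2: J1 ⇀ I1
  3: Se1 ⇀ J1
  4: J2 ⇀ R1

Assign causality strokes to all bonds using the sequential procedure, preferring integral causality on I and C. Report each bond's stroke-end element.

β3 stroke at J1  (Se1 (Se) sets effort on bond)
β0 stroke at TF1  (J1: bond 3 brought effort, rest push out)
β2 stroke at I1  (common-e at J1 fixed by 3)
β1 stroke at J2  (TF1 one-in-one-out from 0)
β4 stroke at R1  (J2 effort already set via bond 1)

bond 0 |TF1
bond 1 |J2
bond 2 |I1
bond 3 |J1
bond 4 |R1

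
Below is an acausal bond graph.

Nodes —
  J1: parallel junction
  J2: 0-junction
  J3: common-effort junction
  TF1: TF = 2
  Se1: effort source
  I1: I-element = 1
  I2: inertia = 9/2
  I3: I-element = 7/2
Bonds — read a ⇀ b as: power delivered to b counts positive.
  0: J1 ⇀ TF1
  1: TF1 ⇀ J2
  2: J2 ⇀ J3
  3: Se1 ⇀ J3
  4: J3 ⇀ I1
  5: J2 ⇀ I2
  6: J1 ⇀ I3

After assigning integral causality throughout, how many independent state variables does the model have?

3  (I1, I2, I3 all integral)

β3 stroke→J3  (Se1 fixes effort; stroke away)
β2 stroke→J2  (J3: bond 3 brought effort, rest push out)
β4 stroke→I1  (J3: bond 3 brought effort, rest push out)
β1 stroke→TF1  (J2 effort already set via bond 2)
β5 stroke→I2  (0-jn J2 has e-setter on 2)
β0 stroke→J1  (TF1 one-in-one-out from 1)
β6 stroke→I3  (J1 effort already set via bond 0)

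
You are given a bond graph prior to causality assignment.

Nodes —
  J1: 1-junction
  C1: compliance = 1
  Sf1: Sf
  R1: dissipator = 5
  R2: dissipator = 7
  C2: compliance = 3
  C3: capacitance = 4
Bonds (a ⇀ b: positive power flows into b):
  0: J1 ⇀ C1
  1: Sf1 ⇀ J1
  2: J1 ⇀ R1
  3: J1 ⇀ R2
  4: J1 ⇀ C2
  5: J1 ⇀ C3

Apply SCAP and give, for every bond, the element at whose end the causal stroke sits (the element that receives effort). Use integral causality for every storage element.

b0 stroke at J1
b1 stroke at Sf1
b2 stroke at J1
b3 stroke at J1
b4 stroke at J1
b5 stroke at J1

#1 stroke→Sf1  (Sf1 fixes flow; stroke at Sf1)
#0 stroke→J1  (common-f at J1 fixed by 1)
#2 stroke→J1  (common-f at J1 fixed by 1)
#3 stroke→J1  (common-f at J1 fixed by 1)
#4 stroke→J1  (1-jn J1 has f-setter on 1)
#5 stroke→J1  (J1: bond 1 brought flow, rest push out)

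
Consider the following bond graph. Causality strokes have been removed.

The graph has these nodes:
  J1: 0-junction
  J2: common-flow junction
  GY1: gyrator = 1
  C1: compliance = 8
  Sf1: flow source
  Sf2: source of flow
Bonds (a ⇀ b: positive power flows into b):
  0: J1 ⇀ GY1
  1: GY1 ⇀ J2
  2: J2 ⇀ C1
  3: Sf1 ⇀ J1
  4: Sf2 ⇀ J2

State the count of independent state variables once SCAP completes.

1  (C1 all integral)

#3 |Sf1  (Sf1: flow source, stroke at near end)
#4 |Sf2  (Sf2: flow source, stroke at near end)
#0 |J1  (J1 needs exactly one e-in)
#1 |J2  (1-jn J2 has f-setter on 4)
#2 |J2  (1-jn J2 has f-setter on 4)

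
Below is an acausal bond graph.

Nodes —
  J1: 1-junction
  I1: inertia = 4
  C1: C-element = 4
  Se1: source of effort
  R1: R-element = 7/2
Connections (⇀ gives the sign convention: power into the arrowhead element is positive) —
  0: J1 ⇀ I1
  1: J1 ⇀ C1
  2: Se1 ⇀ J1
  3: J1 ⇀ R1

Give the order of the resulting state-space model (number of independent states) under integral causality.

b2 |J1  (source Se1 imposes e)
b0 |I1  (I1 integral (f out))
b1 |J1  (common-f at J1 fixed by 0)
b3 |J1  (common-f at J1 fixed by 0)

2  (C1, I1 all integral)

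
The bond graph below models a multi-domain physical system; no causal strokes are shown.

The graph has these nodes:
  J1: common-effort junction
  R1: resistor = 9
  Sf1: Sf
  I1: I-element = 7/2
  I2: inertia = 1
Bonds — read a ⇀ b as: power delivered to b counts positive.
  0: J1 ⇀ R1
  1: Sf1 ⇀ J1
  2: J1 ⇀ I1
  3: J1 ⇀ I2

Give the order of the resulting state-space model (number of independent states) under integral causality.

b1 stroke→Sf1  (source Sf1 imposes f)
b2 stroke→I1  (prefer integral on I1)
b3 stroke→I2  (prefer integral on I2)
b0 stroke→J1  (J1 needs exactly one e-in)

2  (I1, I2 all integral)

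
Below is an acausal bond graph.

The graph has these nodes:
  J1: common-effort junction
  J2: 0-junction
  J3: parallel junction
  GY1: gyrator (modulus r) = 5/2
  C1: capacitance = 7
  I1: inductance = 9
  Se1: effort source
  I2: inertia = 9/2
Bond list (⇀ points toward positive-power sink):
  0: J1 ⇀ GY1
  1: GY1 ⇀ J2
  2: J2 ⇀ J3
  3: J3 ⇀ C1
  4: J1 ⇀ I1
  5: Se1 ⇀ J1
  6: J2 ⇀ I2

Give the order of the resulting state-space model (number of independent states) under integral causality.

b5 stroke at J1  (source Se1 imposes e)
b0 stroke at GY1  (0-jn J1 has e-setter on 5)
b4 stroke at I1  (0-jn J1 has e-setter on 5)
b1 stroke at GY1  (GY GY1: same side as bond 0)
b3 stroke at J3  (C1: C, integral causality)
b2 stroke at J2  (common-e at J3 fixed by 3)
b6 stroke at I2  (J2 effort already set via bond 2)

3  (C1, I1, I2 all integral)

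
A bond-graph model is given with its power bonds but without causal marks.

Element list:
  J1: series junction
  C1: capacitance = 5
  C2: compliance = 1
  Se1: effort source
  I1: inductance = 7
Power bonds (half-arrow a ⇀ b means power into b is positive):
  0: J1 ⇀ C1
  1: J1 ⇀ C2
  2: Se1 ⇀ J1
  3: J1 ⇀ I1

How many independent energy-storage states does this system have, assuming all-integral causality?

#2 →J1  (source Se1 imposes e)
#0 →J1  (C1 integral (e out))
#1 →J1  (C2: C, integral causality)
#3 →I1  (only one flow-in slot at J1)

3  (C1, C2, I1 all integral)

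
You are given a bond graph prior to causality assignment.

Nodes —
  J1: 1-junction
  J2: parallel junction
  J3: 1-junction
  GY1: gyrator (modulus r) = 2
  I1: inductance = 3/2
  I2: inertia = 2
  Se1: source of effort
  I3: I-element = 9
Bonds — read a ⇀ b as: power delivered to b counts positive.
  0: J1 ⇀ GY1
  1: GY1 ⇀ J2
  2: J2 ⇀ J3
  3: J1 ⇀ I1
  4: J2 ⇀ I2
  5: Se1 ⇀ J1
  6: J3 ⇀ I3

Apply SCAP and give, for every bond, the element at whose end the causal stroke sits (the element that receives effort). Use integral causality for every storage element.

b5 →J1  (Se1 fixes effort; stroke away)
b3 →I1  (I1 integral (f out))
b0 →J1  (J1: bond 3 brought flow, rest push out)
b1 →J2  (through GY1, causality inverts; strokes same side of GY1)
b2 →J3  (0-jn J2 has e-setter on 1)
b4 →I2  (J2 effort already set via bond 1)
b6 →I3  (J3: last free bond brings flow in)

β0 stroke at J1
β1 stroke at J2
β2 stroke at J3
β3 stroke at I1
β4 stroke at I2
β5 stroke at J1
β6 stroke at I3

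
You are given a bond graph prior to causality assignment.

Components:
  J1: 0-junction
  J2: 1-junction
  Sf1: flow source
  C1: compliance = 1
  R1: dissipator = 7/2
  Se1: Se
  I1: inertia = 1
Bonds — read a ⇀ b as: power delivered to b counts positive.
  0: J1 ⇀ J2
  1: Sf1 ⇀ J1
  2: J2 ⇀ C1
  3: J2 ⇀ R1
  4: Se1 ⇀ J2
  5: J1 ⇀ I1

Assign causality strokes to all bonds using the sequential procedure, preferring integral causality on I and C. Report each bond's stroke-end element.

#1 →Sf1  (source Sf1 imposes f)
#4 →J2  (Se1: effort source, stroke at far end)
#2 →J2  (C1: C, integral causality)
#5 →I1  (I1 outputs flow p/I1)
#0 →J1  (only one effort-in slot at J1)
#3 →J2  (J2: bond 0 brought flow, rest push out)

bond 0 |J1
bond 1 |Sf1
bond 2 |J2
bond 3 |J2
bond 4 |J2
bond 5 |I1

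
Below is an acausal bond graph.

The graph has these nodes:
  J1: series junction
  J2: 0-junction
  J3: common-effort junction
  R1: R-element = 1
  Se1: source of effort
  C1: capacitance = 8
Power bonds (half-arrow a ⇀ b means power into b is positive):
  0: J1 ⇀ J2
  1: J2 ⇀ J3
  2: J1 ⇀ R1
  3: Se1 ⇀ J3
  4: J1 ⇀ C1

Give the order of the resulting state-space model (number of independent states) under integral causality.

1  (C1 all integral)

b3 stroke→J3  (Se1: effort source, stroke at far end)
b1 stroke→J2  (J3: bond 3 brought effort, rest push out)
b0 stroke→J1  (J2 effort already set via bond 1)
b4 stroke→J1  (C1 outputs effort q/C1)
b2 stroke→R1  (J1 needs exactly one f-in)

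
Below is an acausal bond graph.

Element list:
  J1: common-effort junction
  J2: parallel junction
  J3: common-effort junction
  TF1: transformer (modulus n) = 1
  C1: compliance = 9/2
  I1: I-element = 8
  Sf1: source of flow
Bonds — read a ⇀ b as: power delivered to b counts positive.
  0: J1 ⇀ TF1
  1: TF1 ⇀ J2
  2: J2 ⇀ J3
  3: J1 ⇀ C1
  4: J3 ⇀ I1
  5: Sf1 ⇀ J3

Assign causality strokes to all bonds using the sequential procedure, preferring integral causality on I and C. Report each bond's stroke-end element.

b0 stroke→TF1
b1 stroke→J2
b2 stroke→J3
b3 stroke→J1
b4 stroke→I1
b5 stroke→Sf1

bond 5 →Sf1  (Sf1 (Sf) sets flow on bond)
bond 3 →J1  (C1 integral (e out))
bond 0 →TF1  (J1: bond 3 brought effort, rest push out)
bond 1 →J2  (TF TF1: opposite of bond 0)
bond 2 →J3  (J2: bond 1 brought effort, rest push out)
bond 4 →I1  (common-e at J3 fixed by 2)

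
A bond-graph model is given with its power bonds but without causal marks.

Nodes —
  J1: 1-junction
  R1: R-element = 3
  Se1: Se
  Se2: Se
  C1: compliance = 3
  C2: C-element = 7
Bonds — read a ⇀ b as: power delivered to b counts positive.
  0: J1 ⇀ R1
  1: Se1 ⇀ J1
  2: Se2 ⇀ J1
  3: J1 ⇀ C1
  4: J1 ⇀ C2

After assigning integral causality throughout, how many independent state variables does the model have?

b1 |J1  (Se1 (Se) sets effort on bond)
b2 |J1  (Se2 (Se) sets effort on bond)
b3 |J1  (C1 outputs effort q/C1)
b4 |J1  (prefer integral on C2)
b0 |R1  (only one flow-in slot at J1)

2  (C1, C2 all integral)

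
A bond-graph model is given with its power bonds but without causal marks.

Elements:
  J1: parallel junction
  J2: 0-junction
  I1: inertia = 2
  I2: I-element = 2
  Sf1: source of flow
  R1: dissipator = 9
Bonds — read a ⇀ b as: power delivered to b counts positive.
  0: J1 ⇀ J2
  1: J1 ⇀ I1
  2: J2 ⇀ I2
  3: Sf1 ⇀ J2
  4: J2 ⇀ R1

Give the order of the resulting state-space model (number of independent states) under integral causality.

2  (I1, I2 all integral)

bond 3 →Sf1  (Sf1 (Sf) sets flow on bond)
bond 1 →I1  (I1 outputs flow p/I1)
bond 0 →J1  (only one effort-in slot at J1)
bond 2 →I2  (I2 integral (f out))
bond 4 →J2  (J2 needs exactly one e-in)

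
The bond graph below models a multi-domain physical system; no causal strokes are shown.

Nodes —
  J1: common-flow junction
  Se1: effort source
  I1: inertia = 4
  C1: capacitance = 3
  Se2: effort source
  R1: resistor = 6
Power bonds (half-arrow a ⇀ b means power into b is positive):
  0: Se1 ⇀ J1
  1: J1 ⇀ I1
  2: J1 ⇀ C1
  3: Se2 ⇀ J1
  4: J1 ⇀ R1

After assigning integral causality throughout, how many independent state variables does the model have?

2  (C1, I1 all integral)

β0 stroke at J1  (Se1: effort source, stroke at far end)
β3 stroke at J1  (Se2: effort source, stroke at far end)
β1 stroke at I1  (I1: I, integral causality)
β2 stroke at J1  (J1 flow already set via bond 1)
β4 stroke at J1  (J1: bond 1 brought flow, rest push out)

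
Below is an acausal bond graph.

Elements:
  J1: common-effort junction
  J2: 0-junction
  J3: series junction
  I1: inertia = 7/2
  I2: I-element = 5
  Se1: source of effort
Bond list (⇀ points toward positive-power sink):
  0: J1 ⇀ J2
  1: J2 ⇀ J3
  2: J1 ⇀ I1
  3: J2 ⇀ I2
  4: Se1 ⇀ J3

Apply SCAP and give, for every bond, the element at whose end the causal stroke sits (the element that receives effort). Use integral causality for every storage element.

bond 4 |J3  (source Se1 imposes e)
bond 1 |J2  (closing 1-jn rule on J3)
bond 0 |J1  (J2: bond 1 brought effort, rest push out)
bond 3 |I2  (J2: bond 1 brought effort, rest push out)
bond 2 |I1  (J1: bond 0 brought effort, rest push out)

b0 →J1
b1 →J2
b2 →I1
b3 →I2
b4 →J3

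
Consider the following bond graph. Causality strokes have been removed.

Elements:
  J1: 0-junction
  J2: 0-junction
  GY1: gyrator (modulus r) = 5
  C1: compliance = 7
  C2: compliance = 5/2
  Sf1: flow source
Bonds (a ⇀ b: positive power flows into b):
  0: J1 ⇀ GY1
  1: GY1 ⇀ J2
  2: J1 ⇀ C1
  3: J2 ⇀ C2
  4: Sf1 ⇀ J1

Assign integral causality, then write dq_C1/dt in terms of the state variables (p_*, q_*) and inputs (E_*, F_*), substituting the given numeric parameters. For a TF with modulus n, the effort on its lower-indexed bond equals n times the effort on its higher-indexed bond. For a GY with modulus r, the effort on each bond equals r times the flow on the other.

#4 →Sf1  (Sf1 (Sf) sets flow on bond)
#2 →J1  (C1: C, integral causality)
#0 →GY1  (J1 effort already set via bond 2)
#1 →GY1  (GY1 both-in/both-out from 0)
#3 →J2  (J2 needs exactly one e-in)

dq_C1/dt = F_Sf1 - 2*q_C2/25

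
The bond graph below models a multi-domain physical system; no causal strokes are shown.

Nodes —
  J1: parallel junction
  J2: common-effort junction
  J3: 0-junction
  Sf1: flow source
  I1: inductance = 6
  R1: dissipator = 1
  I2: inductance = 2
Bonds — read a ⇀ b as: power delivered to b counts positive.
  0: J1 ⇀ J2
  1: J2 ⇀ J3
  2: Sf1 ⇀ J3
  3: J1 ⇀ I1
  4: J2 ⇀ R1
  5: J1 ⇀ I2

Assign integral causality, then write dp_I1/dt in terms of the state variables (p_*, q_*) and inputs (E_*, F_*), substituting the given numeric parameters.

dp_I1/dt = F_Sf1 - p_I1/6 - p_I2/2

#2 stroke at Sf1  (source Sf1 imposes f)
#1 stroke at J3  (J3: last free bond brings effort in)
#3 stroke at I1  (I1 integral (f out))
#5 stroke at I2  (I2 outputs flow p/I2)
#0 stroke at J1  (closing 0-jn rule on J1)
#4 stroke at J2  (J2 needs exactly one e-in)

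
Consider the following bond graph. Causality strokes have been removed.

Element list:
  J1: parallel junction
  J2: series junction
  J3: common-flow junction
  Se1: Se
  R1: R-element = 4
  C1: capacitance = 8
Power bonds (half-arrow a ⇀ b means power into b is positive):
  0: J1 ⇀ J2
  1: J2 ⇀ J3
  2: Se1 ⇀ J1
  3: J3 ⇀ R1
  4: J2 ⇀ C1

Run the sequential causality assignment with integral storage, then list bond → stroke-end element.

bond 2 →J1  (Se1 fixes effort; stroke away)
bond 0 →J2  (common-e at J1 fixed by 2)
bond 4 →J2  (prefer integral on C1)
bond 1 →J3  (only one flow-in slot at J2)
bond 3 →R1  (J3 needs exactly one f-in)

bond 0 stroke→J2
bond 1 stroke→J3
bond 2 stroke→J1
bond 3 stroke→R1
bond 4 stroke→J2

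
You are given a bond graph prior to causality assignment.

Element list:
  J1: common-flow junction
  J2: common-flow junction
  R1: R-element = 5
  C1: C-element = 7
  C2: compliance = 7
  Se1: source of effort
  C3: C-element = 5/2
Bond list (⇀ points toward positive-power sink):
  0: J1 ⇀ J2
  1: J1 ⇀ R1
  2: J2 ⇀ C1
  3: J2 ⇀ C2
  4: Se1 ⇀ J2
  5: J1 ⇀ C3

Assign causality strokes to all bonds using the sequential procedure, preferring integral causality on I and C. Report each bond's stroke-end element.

β4 →J2  (Se1 (Se) sets effort on bond)
β2 →J2  (prefer integral on C1)
β3 →J2  (prefer integral on C2)
β0 →J1  (closing 1-jn rule on J2)
β5 →J1  (C3 integral (e out))
β1 →R1  (J1 needs exactly one f-in)

#0 →J1
#1 →R1
#2 →J2
#3 →J2
#4 →J2
#5 →J1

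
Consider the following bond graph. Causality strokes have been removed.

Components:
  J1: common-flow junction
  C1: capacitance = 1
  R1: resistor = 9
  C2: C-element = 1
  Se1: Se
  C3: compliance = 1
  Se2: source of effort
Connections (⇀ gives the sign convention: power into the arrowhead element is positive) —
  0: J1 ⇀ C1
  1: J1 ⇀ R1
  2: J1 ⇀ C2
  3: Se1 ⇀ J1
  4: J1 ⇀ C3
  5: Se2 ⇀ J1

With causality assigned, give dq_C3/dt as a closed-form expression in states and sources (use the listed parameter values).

dq_C3/dt = E_Se1/9 + E_Se2/9 - q_C1/9 - q_C2/9 - q_C3/9

#3 stroke→J1  (Se1 (Se) sets effort on bond)
#5 stroke→J1  (Se2: effort source, stroke at far end)
#0 stroke→J1  (prefer integral on C1)
#2 stroke→J1  (C2 integral (e out))
#4 stroke→J1  (C3: C, integral causality)
#1 stroke→R1  (J1: last free bond brings flow in)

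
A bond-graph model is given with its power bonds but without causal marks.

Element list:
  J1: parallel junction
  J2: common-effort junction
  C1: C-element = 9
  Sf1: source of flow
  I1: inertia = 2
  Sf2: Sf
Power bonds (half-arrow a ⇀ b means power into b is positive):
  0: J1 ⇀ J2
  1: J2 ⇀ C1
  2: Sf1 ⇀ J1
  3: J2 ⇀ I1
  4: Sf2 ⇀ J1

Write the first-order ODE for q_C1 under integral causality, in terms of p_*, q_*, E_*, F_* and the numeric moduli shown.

dq_C1/dt = F_Sf1 + F_Sf2 - p_I1/2

b2 |Sf1  (source Sf1 imposes f)
b4 |Sf2  (Sf2 (Sf) sets flow on bond)
b0 |J1  (J1 needs exactly one e-in)
b1 |J2  (C1: C, integral causality)
b3 |I1  (0-jn J2 has e-setter on 1)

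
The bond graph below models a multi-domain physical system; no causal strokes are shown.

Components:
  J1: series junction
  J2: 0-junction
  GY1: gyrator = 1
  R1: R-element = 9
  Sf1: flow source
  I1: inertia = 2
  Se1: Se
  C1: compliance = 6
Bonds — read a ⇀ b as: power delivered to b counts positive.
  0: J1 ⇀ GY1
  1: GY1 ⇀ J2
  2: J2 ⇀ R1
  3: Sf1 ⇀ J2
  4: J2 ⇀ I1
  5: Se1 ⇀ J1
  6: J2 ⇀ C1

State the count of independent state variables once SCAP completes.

b3 stroke at Sf1  (Sf1: flow source, stroke at near end)
b5 stroke at J1  (source Se1 imposes e)
b0 stroke at GY1  (J1 needs exactly one f-in)
b1 stroke at GY1  (GY1: gyrator matches bond 0)
b4 stroke at I1  (I1 integral (f out))
b6 stroke at J2  (prefer integral on C1)
b2 stroke at R1  (0-jn J2 has e-setter on 6)

2  (C1, I1 all integral)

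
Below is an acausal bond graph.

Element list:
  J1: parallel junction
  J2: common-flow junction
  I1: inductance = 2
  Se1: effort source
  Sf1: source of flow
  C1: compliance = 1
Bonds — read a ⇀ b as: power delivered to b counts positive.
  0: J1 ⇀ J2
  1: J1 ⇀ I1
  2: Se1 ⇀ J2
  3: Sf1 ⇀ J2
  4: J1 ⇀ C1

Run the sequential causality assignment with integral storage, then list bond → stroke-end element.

bond 2 →J2  (Se1 (Se) sets effort on bond)
bond 3 →Sf1  (source Sf1 imposes f)
bond 0 →J2  (J2: bond 3 brought flow, rest push out)
bond 1 →I1  (I1: I, integral causality)
bond 4 →J1  (J1: last free bond brings effort in)

b0 |J2
b1 |I1
b2 |J2
b3 |Sf1
b4 |J1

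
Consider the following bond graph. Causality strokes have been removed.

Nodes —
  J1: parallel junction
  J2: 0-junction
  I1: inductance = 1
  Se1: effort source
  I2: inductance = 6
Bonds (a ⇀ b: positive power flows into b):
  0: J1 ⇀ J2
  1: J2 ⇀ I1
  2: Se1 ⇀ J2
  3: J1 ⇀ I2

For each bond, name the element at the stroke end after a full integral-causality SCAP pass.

bond 0 stroke at J1
bond 1 stroke at I1
bond 2 stroke at J2
bond 3 stroke at I2

b2 stroke at J2  (Se1 fixes effort; stroke away)
b0 stroke at J1  (J2: bond 2 brought effort, rest push out)
b1 stroke at I1  (J2: bond 2 brought effort, rest push out)
b3 stroke at I2  (common-e at J1 fixed by 0)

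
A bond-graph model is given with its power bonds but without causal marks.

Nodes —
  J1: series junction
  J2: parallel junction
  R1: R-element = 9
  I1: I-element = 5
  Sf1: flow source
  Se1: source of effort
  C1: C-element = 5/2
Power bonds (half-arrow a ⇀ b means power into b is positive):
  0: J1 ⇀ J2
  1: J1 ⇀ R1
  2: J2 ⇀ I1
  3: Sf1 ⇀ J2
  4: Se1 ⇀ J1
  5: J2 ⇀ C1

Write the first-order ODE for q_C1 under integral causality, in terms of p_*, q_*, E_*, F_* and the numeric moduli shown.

dq_C1/dt = E_Se1/9 + F_Sf1 - p_I1/5 - 2*q_C1/45

b3 stroke at Sf1  (Sf1 (Sf) sets flow on bond)
b4 stroke at J1  (source Se1 imposes e)
b2 stroke at I1  (I1: I, integral causality)
b5 stroke at J2  (C1 integral (e out))
b0 stroke at J1  (0-jn J2 has e-setter on 5)
b1 stroke at R1  (closing 1-jn rule on J1)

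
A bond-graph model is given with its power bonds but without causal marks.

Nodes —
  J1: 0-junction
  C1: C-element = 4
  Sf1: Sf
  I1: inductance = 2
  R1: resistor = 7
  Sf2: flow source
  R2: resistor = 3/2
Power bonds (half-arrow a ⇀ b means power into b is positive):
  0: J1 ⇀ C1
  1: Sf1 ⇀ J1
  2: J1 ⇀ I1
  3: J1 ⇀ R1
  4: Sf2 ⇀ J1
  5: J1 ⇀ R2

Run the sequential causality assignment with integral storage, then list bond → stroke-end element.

β1 stroke→Sf1  (Sf1 (Sf) sets flow on bond)
β4 stroke→Sf2  (Sf2 (Sf) sets flow on bond)
β0 stroke→J1  (C1 integral (e out))
β2 stroke→I1  (J1 effort already set via bond 0)
β3 stroke→R1  (common-e at J1 fixed by 0)
β5 stroke→R2  (J1: bond 0 brought effort, rest push out)

β0 stroke at J1
β1 stroke at Sf1
β2 stroke at I1
β3 stroke at R1
β4 stroke at Sf2
β5 stroke at R2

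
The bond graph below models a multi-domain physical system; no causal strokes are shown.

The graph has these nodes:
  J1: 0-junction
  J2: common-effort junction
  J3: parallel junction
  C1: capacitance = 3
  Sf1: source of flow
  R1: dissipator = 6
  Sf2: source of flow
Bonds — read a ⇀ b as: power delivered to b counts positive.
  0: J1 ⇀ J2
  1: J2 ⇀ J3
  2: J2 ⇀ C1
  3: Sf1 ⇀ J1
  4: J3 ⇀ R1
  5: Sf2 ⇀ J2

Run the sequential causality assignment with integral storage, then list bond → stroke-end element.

β0 stroke→J1
β1 stroke→J3
β2 stroke→J2
β3 stroke→Sf1
β4 stroke→R1
β5 stroke→Sf2

b3 stroke at Sf1  (Sf1 fixes flow; stroke at Sf1)
b5 stroke at Sf2  (Sf2 fixes flow; stroke at Sf2)
b0 stroke at J1  (only one effort-in slot at J1)
b2 stroke at J2  (C1 integral (e out))
b1 stroke at J3  (0-jn J2 has e-setter on 2)
b4 stroke at R1  (0-jn J3 has e-setter on 1)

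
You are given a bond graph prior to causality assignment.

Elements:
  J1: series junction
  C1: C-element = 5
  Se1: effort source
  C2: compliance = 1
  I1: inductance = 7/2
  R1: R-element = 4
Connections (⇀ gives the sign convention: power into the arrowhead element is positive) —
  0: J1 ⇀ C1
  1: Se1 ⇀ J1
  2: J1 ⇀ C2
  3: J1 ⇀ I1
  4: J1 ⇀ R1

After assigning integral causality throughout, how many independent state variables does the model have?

b1 stroke at J1  (Se1 (Se) sets effort on bond)
b0 stroke at J1  (C1 outputs effort q/C1)
b2 stroke at J1  (C2 integral (e out))
b3 stroke at I1  (I1: I, integral causality)
b4 stroke at J1  (J1 flow already set via bond 3)

3  (C1, C2, I1 all integral)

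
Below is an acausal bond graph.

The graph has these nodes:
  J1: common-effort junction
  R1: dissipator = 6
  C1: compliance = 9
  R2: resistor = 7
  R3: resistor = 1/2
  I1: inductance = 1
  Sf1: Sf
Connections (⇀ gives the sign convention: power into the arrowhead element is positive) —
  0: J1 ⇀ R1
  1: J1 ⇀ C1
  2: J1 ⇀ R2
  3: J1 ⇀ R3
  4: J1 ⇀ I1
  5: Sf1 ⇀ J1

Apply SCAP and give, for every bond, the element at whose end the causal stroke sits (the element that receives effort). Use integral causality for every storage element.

#0 |R1
#1 |J1
#2 |R2
#3 |R3
#4 |I1
#5 |Sf1

bond 5 |Sf1  (Sf1 (Sf) sets flow on bond)
bond 1 |J1  (C1: C, integral causality)
bond 0 |R1  (J1 effort already set via bond 1)
bond 2 |R2  (0-jn J1 has e-setter on 1)
bond 3 |R3  (J1: bond 1 brought effort, rest push out)
bond 4 |I1  (J1 effort already set via bond 1)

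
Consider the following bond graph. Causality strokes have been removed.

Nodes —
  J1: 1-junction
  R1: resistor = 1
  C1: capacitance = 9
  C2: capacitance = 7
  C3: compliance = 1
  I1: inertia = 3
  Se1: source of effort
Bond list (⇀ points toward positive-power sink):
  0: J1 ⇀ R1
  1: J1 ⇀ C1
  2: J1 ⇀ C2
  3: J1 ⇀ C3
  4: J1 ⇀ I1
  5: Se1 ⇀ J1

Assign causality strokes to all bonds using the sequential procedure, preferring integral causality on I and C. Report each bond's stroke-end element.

β5 |J1  (Se1 (Se) sets effort on bond)
β1 |J1  (C1 outputs effort q/C1)
β2 |J1  (C2 outputs effort q/C2)
β3 |J1  (C3 integral (e out))
β4 |I1  (I1 outputs flow p/I1)
β0 |J1  (common-f at J1 fixed by 4)

β0 →J1
β1 →J1
β2 →J1
β3 →J1
β4 →I1
β5 →J1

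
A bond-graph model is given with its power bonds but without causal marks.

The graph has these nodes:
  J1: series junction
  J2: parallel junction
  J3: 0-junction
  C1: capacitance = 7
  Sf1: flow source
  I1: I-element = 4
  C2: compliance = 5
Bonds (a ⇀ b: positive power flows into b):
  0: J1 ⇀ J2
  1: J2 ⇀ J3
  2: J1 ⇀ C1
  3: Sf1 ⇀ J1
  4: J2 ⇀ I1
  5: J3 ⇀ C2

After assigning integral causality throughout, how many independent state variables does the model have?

3  (C1, C2, I1 all integral)

bond 3 →Sf1  (Sf1 fixes flow; stroke at Sf1)
bond 0 →J1  (J1: bond 3 brought flow, rest push out)
bond 2 →J1  (J1 flow already set via bond 3)
bond 4 →I1  (I1 outputs flow p/I1)
bond 1 →J2  (only one effort-in slot at J2)
bond 5 →J3  (J3 needs exactly one e-in)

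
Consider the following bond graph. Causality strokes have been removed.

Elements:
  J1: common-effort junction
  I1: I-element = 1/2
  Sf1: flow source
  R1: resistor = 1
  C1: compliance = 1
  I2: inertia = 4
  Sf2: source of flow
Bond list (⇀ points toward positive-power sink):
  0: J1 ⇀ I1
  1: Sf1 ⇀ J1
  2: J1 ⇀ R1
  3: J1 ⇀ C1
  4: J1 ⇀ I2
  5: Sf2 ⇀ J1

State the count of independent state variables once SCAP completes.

bond 1 |Sf1  (source Sf1 imposes f)
bond 5 |Sf2  (Sf2 (Sf) sets flow on bond)
bond 0 |I1  (I1: I, integral causality)
bond 3 |J1  (prefer integral on C1)
bond 2 |R1  (common-e at J1 fixed by 3)
bond 4 |I2  (J1: bond 3 brought effort, rest push out)

3  (C1, I1, I2 all integral)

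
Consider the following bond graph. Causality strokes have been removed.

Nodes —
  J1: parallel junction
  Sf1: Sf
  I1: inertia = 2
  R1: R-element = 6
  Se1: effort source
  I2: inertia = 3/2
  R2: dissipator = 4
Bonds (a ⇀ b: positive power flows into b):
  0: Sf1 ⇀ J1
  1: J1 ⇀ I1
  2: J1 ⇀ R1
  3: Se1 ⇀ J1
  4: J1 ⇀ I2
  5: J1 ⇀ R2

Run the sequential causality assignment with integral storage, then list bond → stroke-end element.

#0 stroke at Sf1
#1 stroke at I1
#2 stroke at R1
#3 stroke at J1
#4 stroke at I2
#5 stroke at R2

b0 →Sf1  (Sf1 fixes flow; stroke at Sf1)
b3 →J1  (Se1 (Se) sets effort on bond)
b1 →I1  (J1: bond 3 brought effort, rest push out)
b2 →R1  (J1: bond 3 brought effort, rest push out)
b4 →I2  (0-jn J1 has e-setter on 3)
b5 →R2  (0-jn J1 has e-setter on 3)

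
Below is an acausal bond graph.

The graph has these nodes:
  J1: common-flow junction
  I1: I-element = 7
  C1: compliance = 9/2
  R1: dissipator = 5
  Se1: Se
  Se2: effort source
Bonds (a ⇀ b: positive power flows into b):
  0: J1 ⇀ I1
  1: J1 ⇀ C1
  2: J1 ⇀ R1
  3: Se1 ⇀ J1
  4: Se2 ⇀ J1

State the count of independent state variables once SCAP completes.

bond 3 stroke at J1  (Se1 fixes effort; stroke away)
bond 4 stroke at J1  (Se2 fixes effort; stroke away)
bond 0 stroke at I1  (prefer integral on I1)
bond 1 stroke at J1  (J1: bond 0 brought flow, rest push out)
bond 2 stroke at J1  (1-jn J1 has f-setter on 0)

2  (C1, I1 all integral)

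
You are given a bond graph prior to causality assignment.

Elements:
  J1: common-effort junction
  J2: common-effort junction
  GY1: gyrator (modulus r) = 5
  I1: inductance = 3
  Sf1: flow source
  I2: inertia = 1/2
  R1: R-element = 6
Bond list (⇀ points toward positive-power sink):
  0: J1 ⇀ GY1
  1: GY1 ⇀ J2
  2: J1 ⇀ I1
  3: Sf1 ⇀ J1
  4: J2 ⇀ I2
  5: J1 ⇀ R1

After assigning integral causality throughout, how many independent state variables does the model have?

b3 stroke→Sf1  (source Sf1 imposes f)
b2 stroke→I1  (I1 integral (f out))
b4 stroke→I2  (I2 outputs flow p/I2)
b1 stroke→J2  (J2 needs exactly one e-in)
b0 stroke→J1  (through GY1, causality inverts; strokes same side of GY1)
b5 stroke→R1  (common-e at J1 fixed by 0)

2  (I1, I2 all integral)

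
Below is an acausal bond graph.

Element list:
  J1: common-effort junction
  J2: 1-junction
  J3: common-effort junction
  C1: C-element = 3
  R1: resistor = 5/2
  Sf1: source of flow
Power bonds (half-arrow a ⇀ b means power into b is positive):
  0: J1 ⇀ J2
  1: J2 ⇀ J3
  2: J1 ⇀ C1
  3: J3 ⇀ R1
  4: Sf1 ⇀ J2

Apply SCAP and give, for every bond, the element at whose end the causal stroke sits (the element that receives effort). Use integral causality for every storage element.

β0 stroke→J2
β1 stroke→J2
β2 stroke→J1
β3 stroke→J3
β4 stroke→Sf1

b4 |Sf1  (Sf1 fixes flow; stroke at Sf1)
b0 |J2  (J2: bond 4 brought flow, rest push out)
b1 |J2  (common-f at J2 fixed by 4)
b3 |J3  (J3: last free bond brings effort in)
b2 |J1  (closing 0-jn rule on J1)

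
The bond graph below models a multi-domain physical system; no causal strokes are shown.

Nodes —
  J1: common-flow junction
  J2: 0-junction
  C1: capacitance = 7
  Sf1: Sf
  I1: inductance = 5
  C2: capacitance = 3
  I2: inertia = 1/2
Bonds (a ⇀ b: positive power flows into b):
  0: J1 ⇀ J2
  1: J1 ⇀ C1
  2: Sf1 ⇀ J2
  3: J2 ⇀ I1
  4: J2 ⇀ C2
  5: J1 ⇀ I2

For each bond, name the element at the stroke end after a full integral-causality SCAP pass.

b2 stroke at Sf1  (Sf1 (Sf) sets flow on bond)
b1 stroke at J1  (C1 integral (e out))
b3 stroke at I1  (I1 outputs flow p/I1)
b4 stroke at J2  (prefer integral on C2)
b0 stroke at J1  (0-jn J2 has e-setter on 4)
b5 stroke at I2  (J1 needs exactly one f-in)

β0 →J1
β1 →J1
β2 →Sf1
β3 →I1
β4 →J2
β5 →I2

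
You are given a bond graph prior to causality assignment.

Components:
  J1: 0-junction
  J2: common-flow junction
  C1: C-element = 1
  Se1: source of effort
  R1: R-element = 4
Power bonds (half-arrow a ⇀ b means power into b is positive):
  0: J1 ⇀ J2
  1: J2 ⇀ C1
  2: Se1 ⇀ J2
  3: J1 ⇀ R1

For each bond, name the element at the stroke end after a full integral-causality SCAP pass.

b2 →J2  (source Se1 imposes e)
b1 →J2  (prefer integral on C1)
b0 →J1  (closing 1-jn rule on J2)
b3 →R1  (J1 effort already set via bond 0)

bond 0 stroke→J1
bond 1 stroke→J2
bond 2 stroke→J2
bond 3 stroke→R1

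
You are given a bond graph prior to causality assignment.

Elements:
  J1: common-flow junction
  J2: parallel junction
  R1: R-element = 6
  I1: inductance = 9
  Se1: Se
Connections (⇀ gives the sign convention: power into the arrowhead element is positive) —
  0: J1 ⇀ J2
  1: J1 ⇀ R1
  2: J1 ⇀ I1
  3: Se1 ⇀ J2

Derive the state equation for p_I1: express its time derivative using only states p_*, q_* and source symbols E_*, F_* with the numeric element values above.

β3 stroke→J2  (Se1 fixes effort; stroke away)
β0 stroke→J1  (J2 effort already set via bond 3)
β2 stroke→I1  (I1 outputs flow p/I1)
β1 stroke→J1  (J1 flow already set via bond 2)

dp_I1/dt = -E_Se1 - 2*p_I1/3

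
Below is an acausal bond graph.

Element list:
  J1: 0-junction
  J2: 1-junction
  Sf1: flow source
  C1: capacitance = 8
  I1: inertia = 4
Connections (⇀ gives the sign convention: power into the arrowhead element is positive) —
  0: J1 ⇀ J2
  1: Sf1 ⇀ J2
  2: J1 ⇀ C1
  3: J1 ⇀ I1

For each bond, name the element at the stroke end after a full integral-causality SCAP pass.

#0 |J2
#1 |Sf1
#2 |J1
#3 |I1

b1 |Sf1  (Sf1: flow source, stroke at near end)
b0 |J2  (J2 flow already set via bond 1)
b2 |J1  (C1: C, integral causality)
b3 |I1  (common-e at J1 fixed by 2)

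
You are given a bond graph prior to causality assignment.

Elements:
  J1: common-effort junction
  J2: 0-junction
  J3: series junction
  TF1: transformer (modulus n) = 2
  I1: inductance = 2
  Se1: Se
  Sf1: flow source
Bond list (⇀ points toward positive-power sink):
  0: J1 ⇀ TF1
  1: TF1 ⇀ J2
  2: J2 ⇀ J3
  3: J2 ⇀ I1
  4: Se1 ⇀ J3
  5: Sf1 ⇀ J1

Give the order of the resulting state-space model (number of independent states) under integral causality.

1  (I1 all integral)

#4 |J3  (Se1 (Se) sets effort on bond)
#5 |Sf1  (Sf1 fixes flow; stroke at Sf1)
#0 |J1  (J1 needs exactly one e-in)
#2 |J2  (J3: last free bond brings flow in)
#1 |TF1  (TF TF1: opposite of bond 0)
#3 |I1  (common-e at J2 fixed by 2)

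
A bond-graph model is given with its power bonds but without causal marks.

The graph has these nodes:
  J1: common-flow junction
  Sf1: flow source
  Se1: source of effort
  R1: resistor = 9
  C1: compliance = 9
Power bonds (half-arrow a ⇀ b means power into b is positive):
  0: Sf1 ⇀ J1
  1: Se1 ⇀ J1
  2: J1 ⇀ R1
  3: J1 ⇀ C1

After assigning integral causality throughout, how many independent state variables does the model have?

β0 stroke at Sf1  (source Sf1 imposes f)
β1 stroke at J1  (Se1: effort source, stroke at far end)
β2 stroke at J1  (common-f at J1 fixed by 0)
β3 stroke at J1  (J1 flow already set via bond 0)

1  (C1 all integral)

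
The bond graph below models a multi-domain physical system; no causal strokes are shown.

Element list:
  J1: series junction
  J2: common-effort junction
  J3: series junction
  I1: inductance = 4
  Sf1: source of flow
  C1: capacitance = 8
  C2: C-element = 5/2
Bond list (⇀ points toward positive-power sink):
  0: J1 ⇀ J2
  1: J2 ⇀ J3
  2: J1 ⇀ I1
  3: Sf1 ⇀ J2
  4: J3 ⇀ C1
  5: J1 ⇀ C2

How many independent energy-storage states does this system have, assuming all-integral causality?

bond 3 stroke→Sf1  (Sf1 fixes flow; stroke at Sf1)
bond 2 stroke→I1  (I1 integral (f out))
bond 0 stroke→J1  (J1 flow already set via bond 2)
bond 5 stroke→J1  (J1 flow already set via bond 2)
bond 1 stroke→J2  (closing 0-jn rule on J2)
bond 4 stroke→J3  (J3 flow already set via bond 1)

3  (C1, C2, I1 all integral)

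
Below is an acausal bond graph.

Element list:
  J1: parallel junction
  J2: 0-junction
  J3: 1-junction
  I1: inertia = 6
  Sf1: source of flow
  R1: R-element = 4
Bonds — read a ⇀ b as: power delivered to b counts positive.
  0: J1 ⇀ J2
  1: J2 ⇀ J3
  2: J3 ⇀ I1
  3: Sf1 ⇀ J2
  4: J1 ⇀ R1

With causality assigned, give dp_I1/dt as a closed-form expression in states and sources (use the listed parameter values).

β3 |Sf1  (Sf1 fixes flow; stroke at Sf1)
β2 |I1  (prefer integral on I1)
β1 |J3  (J3 flow already set via bond 2)
β0 |J2  (closing 0-jn rule on J2)
β4 |J1  (J1 needs exactly one e-in)

dp_I1/dt = 4*F_Sf1 - 2*p_I1/3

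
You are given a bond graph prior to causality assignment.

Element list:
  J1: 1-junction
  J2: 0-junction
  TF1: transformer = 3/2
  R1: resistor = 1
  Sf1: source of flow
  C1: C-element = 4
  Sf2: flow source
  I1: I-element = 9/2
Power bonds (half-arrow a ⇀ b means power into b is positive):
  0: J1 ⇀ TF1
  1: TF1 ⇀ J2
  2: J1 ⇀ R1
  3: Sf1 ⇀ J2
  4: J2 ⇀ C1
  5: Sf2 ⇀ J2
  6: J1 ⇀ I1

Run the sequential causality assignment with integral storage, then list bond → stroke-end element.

β0 |J1
β1 |TF1
β2 |J1
β3 |Sf1
β4 |J2
β5 |Sf2
β6 |I1

bond 3 stroke at Sf1  (Sf1: flow source, stroke at near end)
bond 5 stroke at Sf2  (source Sf2 imposes f)
bond 4 stroke at J2  (C1: C, integral causality)
bond 1 stroke at TF1  (common-e at J2 fixed by 4)
bond 0 stroke at J1  (TF1: transformer flips bond 1)
bond 6 stroke at I1  (I1: I, integral causality)
bond 2 stroke at J1  (J1 flow already set via bond 6)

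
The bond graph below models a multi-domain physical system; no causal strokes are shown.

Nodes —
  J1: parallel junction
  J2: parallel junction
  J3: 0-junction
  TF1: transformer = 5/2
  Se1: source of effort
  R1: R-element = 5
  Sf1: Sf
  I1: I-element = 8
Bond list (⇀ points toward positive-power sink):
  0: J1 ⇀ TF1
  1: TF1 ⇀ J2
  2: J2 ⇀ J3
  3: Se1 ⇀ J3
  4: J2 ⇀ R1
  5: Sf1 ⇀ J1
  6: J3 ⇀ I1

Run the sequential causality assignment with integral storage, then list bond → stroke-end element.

bond 0 |J1
bond 1 |TF1
bond 2 |J2
bond 3 |J3
bond 4 |R1
bond 5 |Sf1
bond 6 |I1

bond 3 |J3  (Se1 fixes effort; stroke away)
bond 5 |Sf1  (Sf1 (Sf) sets flow on bond)
bond 0 |J1  (J1: last free bond brings effort in)
bond 2 |J2  (common-e at J3 fixed by 3)
bond 6 |I1  (J3: bond 3 brought effort, rest push out)
bond 1 |TF1  (through TF1, causality passes straight; one stroke at TF1)
bond 4 |R1  (J2: bond 2 brought effort, rest push out)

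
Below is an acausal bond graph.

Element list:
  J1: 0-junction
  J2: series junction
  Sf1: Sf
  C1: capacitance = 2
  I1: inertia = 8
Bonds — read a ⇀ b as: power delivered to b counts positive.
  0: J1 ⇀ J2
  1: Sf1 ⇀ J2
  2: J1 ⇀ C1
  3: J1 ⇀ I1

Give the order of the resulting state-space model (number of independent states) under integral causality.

#1 stroke→Sf1  (Sf1: flow source, stroke at near end)
#0 stroke→J2  (J2 flow already set via bond 1)
#2 stroke→J1  (C1 integral (e out))
#3 stroke→I1  (J1 effort already set via bond 2)

2  (C1, I1 all integral)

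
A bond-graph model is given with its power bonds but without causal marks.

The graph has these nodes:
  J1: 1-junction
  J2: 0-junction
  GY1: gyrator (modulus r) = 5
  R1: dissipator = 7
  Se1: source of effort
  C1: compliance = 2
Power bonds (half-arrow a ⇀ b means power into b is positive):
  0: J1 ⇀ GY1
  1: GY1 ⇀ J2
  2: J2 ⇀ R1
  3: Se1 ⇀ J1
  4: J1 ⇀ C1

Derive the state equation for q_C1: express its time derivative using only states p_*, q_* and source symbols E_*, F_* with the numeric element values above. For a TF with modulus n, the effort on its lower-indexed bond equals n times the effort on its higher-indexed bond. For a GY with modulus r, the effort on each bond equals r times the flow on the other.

dq_C1/dt = 7*E_Se1/25 - 7*q_C1/50

β3 stroke at J1  (Se1 (Se) sets effort on bond)
β4 stroke at J1  (C1: C, integral causality)
β0 stroke at GY1  (closing 1-jn rule on J1)
β1 stroke at GY1  (GY1 both-in/both-out from 0)
β2 stroke at J2  (J2 needs exactly one e-in)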